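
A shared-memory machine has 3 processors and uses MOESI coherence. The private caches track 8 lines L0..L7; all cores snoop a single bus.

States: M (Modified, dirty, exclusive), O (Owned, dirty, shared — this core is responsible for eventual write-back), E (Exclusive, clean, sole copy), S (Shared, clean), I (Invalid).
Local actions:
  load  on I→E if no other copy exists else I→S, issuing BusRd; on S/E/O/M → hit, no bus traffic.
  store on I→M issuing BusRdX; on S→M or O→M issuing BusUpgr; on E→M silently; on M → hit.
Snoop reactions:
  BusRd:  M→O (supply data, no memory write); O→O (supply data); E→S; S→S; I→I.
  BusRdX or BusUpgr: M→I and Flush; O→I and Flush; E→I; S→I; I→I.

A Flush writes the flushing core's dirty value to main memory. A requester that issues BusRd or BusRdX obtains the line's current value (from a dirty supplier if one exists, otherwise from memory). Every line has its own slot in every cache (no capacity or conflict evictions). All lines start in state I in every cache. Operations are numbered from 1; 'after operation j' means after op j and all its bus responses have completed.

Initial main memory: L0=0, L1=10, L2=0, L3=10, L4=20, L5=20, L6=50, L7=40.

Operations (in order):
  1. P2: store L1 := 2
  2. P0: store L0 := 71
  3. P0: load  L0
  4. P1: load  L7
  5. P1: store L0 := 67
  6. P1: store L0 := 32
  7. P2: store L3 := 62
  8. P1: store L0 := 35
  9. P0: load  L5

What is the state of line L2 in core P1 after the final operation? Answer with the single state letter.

step 1: P2: store L1 := 2  ⟶  IIM  (L1)  txn=BusRdX  M[L1]=10
step 2: P0: store L0 := 71  ⟶  MII  (L0)  txn=BusRdX  M[L0]=0
step 3: P0: load  L0  ⟶  MII  (L0)  txn=∅  M[L0]=0
step 4: P1: load  L7  ⟶  IEI  (L7)  txn=BusRd  M[L7]=40
step 5: P1: store L0 := 67  ⟶  IMI  (L0)  txn=BusRdX+Flush  M[L0]=71
step 6: P1: store L0 := 32  ⟶  IMI  (L0)  txn=∅  M[L0]=71
step 7: P2: store L3 := 62  ⟶  IIM  (L3)  txn=BusRdX  M[L3]=10
step 8: P1: store L0 := 35  ⟶  IMI  (L0)  txn=∅  M[L0]=71
step 9: P0: load  L5  ⟶  EII  (L5)  txn=BusRd  M[L5]=20

state = I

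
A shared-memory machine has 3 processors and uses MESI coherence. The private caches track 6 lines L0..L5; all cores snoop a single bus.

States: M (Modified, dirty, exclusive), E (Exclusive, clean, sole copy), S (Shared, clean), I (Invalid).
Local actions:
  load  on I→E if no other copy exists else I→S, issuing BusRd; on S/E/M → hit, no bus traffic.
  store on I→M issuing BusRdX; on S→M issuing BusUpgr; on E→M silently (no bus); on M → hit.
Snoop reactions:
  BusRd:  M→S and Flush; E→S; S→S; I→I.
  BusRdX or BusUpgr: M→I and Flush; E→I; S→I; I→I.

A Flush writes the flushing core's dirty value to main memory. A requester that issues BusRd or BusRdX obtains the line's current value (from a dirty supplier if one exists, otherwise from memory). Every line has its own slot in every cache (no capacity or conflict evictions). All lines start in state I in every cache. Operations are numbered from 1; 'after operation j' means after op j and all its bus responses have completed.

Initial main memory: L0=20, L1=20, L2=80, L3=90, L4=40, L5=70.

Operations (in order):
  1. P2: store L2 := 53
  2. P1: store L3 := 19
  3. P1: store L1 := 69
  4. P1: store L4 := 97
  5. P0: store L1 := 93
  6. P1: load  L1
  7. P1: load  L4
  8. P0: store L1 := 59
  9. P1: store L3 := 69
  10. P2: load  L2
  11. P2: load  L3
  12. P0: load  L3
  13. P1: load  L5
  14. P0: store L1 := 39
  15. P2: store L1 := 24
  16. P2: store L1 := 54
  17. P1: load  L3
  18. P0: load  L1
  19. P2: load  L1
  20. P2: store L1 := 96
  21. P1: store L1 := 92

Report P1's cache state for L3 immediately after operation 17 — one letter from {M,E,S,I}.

1. P2: store L2 := 53  bus=[BusRdX]  L2: P0=I P1=I P2=M  mem[L2]=80
2. P1: store L3 := 19  bus=[BusRdX]  L3: P0=I P1=M P2=I  mem[L3]=90
3. P1: store L1 := 69  bus=[BusRdX]  L1: P0=I P1=M P2=I  mem[L1]=20
4. P1: store L4 := 97  bus=[BusRdX]  L4: P0=I P1=M P2=I  mem[L4]=40
5. P0: store L1 := 93  bus=[BusRdX,Flush]  L1: P0=M P1=I P2=I  mem[L1]=69
6. P1: load  L1  bus=[BusRd,Flush]  L1: P0=S P1=S P2=I  mem[L1]=93
7. P1: load  L4  bus=[-]  L4: P0=I P1=M P2=I  mem[L4]=40
8. P0: store L1 := 59  bus=[BusUpgr]  L1: P0=M P1=I P2=I  mem[L1]=93
9. P1: store L3 := 69  bus=[-]  L3: P0=I P1=M P2=I  mem[L3]=90
10. P2: load  L2  bus=[-]  L2: P0=I P1=I P2=M  mem[L2]=80
11. P2: load  L3  bus=[BusRd,Flush]  L3: P0=I P1=S P2=S  mem[L3]=69
12. P0: load  L3  bus=[BusRd]  L3: P0=S P1=S P2=S  mem[L3]=69
13. P1: load  L5  bus=[BusRd]  L5: P0=I P1=E P2=I  mem[L5]=70
14. P0: store L1 := 39  bus=[-]  L1: P0=M P1=I P2=I  mem[L1]=93
15. P2: store L1 := 24  bus=[BusRdX,Flush]  L1: P0=I P1=I P2=M  mem[L1]=39
16. P2: store L1 := 54  bus=[-]  L1: P0=I P1=I P2=M  mem[L1]=39
17. P1: load  L3  bus=[-]  L3: P0=S P1=S P2=S  mem[L3]=69
18. P0: load  L1  bus=[BusRd,Flush]  L1: P0=S P1=I P2=S  mem[L1]=54
19. P2: load  L1  bus=[-]  L1: P0=S P1=I P2=S  mem[L1]=54
20. P2: store L1 := 96  bus=[BusUpgr]  L1: P0=I P1=I P2=M  mem[L1]=54
21. P1: store L1 := 92  bus=[BusRdX,Flush]  L1: P0=I P1=M P2=I  mem[L1]=96

state = S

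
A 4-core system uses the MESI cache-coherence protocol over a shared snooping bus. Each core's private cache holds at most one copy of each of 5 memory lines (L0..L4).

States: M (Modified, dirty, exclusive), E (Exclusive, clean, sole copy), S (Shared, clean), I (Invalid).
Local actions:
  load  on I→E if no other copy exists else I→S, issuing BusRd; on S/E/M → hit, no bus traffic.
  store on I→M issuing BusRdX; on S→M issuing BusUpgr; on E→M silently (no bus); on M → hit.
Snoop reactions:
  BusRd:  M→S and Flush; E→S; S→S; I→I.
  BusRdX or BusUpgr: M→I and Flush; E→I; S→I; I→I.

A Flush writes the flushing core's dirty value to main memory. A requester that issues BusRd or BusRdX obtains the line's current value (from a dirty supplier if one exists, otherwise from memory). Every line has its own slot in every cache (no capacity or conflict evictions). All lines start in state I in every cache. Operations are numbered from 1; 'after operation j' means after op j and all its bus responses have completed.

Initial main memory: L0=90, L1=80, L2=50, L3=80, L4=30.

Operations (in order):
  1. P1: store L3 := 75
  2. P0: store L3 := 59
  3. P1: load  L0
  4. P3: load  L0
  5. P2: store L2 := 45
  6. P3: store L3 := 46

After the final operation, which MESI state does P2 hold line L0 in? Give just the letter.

step 1: P1: store L3 := 75  ⟶  IMII  (L3)  txn=BusRdX  M[L3]=80
step 2: P0: store L3 := 59  ⟶  MIII  (L3)  txn=BusRdX+Flush  M[L3]=75
step 3: P1: load  L0  ⟶  IEII  (L0)  txn=BusRd  M[L0]=90
step 4: P3: load  L0  ⟶  ISIS  (L0)  txn=BusRd  M[L0]=90
step 5: P2: store L2 := 45  ⟶  IIMI  (L2)  txn=BusRdX  M[L2]=50
step 6: P3: store L3 := 46  ⟶  IIIM  (L3)  txn=BusRdX+Flush  M[L3]=59

state = I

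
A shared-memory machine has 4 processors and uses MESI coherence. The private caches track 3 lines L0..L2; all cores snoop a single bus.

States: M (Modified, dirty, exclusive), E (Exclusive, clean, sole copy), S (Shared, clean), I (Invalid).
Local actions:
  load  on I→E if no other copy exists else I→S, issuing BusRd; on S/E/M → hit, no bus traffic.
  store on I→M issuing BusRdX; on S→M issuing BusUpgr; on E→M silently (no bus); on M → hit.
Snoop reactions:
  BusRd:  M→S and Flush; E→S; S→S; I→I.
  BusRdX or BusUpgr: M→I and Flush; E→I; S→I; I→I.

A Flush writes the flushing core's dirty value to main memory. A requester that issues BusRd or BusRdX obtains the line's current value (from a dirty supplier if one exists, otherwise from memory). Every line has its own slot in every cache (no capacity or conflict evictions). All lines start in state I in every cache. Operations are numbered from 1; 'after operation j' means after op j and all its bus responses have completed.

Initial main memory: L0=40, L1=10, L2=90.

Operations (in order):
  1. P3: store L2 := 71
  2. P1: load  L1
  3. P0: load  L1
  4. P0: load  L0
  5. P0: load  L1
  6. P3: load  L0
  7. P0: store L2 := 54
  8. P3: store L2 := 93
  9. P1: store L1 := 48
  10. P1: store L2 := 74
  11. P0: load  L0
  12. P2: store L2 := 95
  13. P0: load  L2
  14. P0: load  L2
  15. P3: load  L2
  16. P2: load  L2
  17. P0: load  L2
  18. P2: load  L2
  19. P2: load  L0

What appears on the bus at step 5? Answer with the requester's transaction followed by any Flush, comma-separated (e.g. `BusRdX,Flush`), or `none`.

bus = none

1. P3: store L2 := 71  bus=[BusRdX]  L2: P0=I P1=I P2=I P3=M  mem[L2]=90
2. P1: load  L1  bus=[BusRd]  L1: P0=I P1=E P2=I P3=I  mem[L1]=10
3. P0: load  L1  bus=[BusRd]  L1: P0=S P1=S P2=I P3=I  mem[L1]=10
4. P0: load  L0  bus=[BusRd]  L0: P0=E P1=I P2=I P3=I  mem[L0]=40
5. P0: load  L1  bus=[-]  L1: P0=S P1=S P2=I P3=I  mem[L1]=10
6. P3: load  L0  bus=[BusRd]  L0: P0=S P1=I P2=I P3=S  mem[L0]=40
7. P0: store L2 := 54  bus=[BusRdX,Flush]  L2: P0=M P1=I P2=I P3=I  mem[L2]=71
8. P3: store L2 := 93  bus=[BusRdX,Flush]  L2: P0=I P1=I P2=I P3=M  mem[L2]=54
9. P1: store L1 := 48  bus=[BusUpgr]  L1: P0=I P1=M P2=I P3=I  mem[L1]=10
10. P1: store L2 := 74  bus=[BusRdX,Flush]  L2: P0=I P1=M P2=I P3=I  mem[L2]=93
11. P0: load  L0  bus=[-]  L0: P0=S P1=I P2=I P3=S  mem[L0]=40
12. P2: store L2 := 95  bus=[BusRdX,Flush]  L2: P0=I P1=I P2=M P3=I  mem[L2]=74
13. P0: load  L2  bus=[BusRd,Flush]  L2: P0=S P1=I P2=S P3=I  mem[L2]=95
14. P0: load  L2  bus=[-]  L2: P0=S P1=I P2=S P3=I  mem[L2]=95
15. P3: load  L2  bus=[BusRd]  L2: P0=S P1=I P2=S P3=S  mem[L2]=95
16. P2: load  L2  bus=[-]  L2: P0=S P1=I P2=S P3=S  mem[L2]=95
17. P0: load  L2  bus=[-]  L2: P0=S P1=I P2=S P3=S  mem[L2]=95
18. P2: load  L2  bus=[-]  L2: P0=S P1=I P2=S P3=S  mem[L2]=95
19. P2: load  L0  bus=[BusRd]  L0: P0=S P1=I P2=S P3=S  mem[L0]=40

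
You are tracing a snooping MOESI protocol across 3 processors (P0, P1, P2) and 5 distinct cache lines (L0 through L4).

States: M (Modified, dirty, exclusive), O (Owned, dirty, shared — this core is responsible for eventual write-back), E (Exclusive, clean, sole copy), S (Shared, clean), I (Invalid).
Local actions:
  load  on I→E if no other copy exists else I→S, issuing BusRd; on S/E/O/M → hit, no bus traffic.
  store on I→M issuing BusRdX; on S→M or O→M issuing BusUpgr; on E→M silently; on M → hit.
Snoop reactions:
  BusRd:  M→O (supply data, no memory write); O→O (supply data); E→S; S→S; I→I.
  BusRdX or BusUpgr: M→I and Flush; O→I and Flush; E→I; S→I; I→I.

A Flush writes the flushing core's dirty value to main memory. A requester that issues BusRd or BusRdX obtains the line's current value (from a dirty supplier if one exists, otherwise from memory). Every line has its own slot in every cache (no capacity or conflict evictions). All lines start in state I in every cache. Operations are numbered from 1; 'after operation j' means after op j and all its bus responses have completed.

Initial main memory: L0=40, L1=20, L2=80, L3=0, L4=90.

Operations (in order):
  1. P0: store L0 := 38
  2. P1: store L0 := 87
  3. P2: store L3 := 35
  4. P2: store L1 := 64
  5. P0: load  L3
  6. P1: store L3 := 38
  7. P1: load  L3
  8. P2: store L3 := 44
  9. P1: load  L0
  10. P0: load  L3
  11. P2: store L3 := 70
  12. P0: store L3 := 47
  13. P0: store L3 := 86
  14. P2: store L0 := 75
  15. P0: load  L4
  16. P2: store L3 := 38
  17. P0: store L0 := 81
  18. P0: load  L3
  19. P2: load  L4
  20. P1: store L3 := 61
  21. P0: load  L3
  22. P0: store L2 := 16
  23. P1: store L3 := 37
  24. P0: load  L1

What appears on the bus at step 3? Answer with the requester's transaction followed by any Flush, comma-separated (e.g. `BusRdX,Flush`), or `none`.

1. P0: store L0 := 38  bus=[BusRdX]  L0: P0=M P1=I P2=I  mem[L0]=40
2. P1: store L0 := 87  bus=[BusRdX,Flush]  L0: P0=I P1=M P2=I  mem[L0]=38
3. P2: store L3 := 35  bus=[BusRdX]  L3: P0=I P1=I P2=M  mem[L3]=0
4. P2: store L1 := 64  bus=[BusRdX]  L1: P0=I P1=I P2=M  mem[L1]=20
5. P0: load  L3  bus=[BusRd]  L3: P0=S P1=I P2=O  mem[L3]=0
6. P1: store L3 := 38  bus=[BusRdX,Flush]  L3: P0=I P1=M P2=I  mem[L3]=35
7. P1: load  L3  bus=[-]  L3: P0=I P1=M P2=I  mem[L3]=35
8. P2: store L3 := 44  bus=[BusRdX,Flush]  L3: P0=I P1=I P2=M  mem[L3]=38
9. P1: load  L0  bus=[-]  L0: P0=I P1=M P2=I  mem[L0]=38
10. P0: load  L3  bus=[BusRd]  L3: P0=S P1=I P2=O  mem[L3]=38
11. P2: store L3 := 70  bus=[BusUpgr]  L3: P0=I P1=I P2=M  mem[L3]=38
12. P0: store L3 := 47  bus=[BusRdX,Flush]  L3: P0=M P1=I P2=I  mem[L3]=70
13. P0: store L3 := 86  bus=[-]  L3: P0=M P1=I P2=I  mem[L3]=70
14. P2: store L0 := 75  bus=[BusRdX,Flush]  L0: P0=I P1=I P2=M  mem[L0]=87
15. P0: load  L4  bus=[BusRd]  L4: P0=E P1=I P2=I  mem[L4]=90
16. P2: store L3 := 38  bus=[BusRdX,Flush]  L3: P0=I P1=I P2=M  mem[L3]=86
17. P0: store L0 := 81  bus=[BusRdX,Flush]  L0: P0=M P1=I P2=I  mem[L0]=75
18. P0: load  L3  bus=[BusRd]  L3: P0=S P1=I P2=O  mem[L3]=86
19. P2: load  L4  bus=[BusRd]  L4: P0=S P1=I P2=S  mem[L4]=90
20. P1: store L3 := 61  bus=[BusRdX,Flush]  L3: P0=I P1=M P2=I  mem[L3]=38
21. P0: load  L3  bus=[BusRd]  L3: P0=S P1=O P2=I  mem[L3]=38
22. P0: store L2 := 16  bus=[BusRdX]  L2: P0=M P1=I P2=I  mem[L2]=80
23. P1: store L3 := 37  bus=[BusUpgr]  L3: P0=I P1=M P2=I  mem[L3]=38
24. P0: load  L1  bus=[BusRd]  L1: P0=S P1=I P2=O  mem[L1]=20

bus = BusRdX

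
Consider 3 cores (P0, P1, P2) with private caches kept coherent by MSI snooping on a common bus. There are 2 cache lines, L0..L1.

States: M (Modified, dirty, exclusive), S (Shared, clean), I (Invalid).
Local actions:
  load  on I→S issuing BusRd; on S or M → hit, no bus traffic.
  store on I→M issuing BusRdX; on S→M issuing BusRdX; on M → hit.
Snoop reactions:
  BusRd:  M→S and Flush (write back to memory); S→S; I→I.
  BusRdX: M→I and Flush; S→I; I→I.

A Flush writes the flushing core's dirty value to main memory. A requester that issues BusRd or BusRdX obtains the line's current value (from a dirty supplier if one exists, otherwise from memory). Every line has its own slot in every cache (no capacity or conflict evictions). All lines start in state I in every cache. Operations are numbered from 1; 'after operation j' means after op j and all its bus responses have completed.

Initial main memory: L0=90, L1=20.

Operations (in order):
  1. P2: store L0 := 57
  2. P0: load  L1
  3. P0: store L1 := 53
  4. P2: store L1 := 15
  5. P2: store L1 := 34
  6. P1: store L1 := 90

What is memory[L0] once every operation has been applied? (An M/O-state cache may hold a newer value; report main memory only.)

memory[L0] = 90

  op1 P2: store L0 := 57 → I/I/M on L0; bus BusRdX; mem=90
  op2 P0: load  L1 → S/I/I on L1; bus BusRd; mem=20
  op3 P0: store L1 := 53 → M/I/I on L1; bus BusRdX; mem=20
  op4 P2: store L1 := 15 → I/I/M on L1; bus BusRdX Flush; mem=53
  op5 P2: store L1 := 34 → I/I/M on L1; bus (none); mem=53
  op6 P1: store L1 := 90 → I/M/I on L1; bus BusRdX Flush; mem=34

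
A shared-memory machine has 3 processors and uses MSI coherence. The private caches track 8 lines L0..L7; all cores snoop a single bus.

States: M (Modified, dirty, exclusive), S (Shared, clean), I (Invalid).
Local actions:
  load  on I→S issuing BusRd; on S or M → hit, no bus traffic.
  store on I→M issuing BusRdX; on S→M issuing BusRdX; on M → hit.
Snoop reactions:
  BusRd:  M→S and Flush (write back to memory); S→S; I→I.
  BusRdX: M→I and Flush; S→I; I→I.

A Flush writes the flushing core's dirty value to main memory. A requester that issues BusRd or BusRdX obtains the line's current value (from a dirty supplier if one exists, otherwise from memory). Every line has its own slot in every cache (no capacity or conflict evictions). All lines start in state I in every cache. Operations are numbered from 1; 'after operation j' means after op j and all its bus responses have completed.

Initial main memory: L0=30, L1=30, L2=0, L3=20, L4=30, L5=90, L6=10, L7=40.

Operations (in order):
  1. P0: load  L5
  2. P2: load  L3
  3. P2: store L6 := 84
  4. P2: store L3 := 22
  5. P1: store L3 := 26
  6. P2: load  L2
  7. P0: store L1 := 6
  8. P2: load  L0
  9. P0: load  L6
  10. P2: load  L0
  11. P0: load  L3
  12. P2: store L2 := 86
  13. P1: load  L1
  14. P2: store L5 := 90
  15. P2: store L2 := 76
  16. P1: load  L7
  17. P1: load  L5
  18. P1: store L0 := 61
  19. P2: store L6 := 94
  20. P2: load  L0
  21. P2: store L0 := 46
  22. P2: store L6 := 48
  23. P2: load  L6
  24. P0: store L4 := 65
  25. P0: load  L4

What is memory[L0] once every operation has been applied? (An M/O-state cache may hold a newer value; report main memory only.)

memory[L0] = 61

step 1: P0: load  L5  ⟶  SII  (L5)  txn=BusRd  M[L5]=90
step 2: P2: load  L3  ⟶  IIS  (L3)  txn=BusRd  M[L3]=20
step 3: P2: store L6 := 84  ⟶  IIM  (L6)  txn=BusRdX  M[L6]=10
step 4: P2: store L3 := 22  ⟶  IIM  (L3)  txn=BusRdX  M[L3]=20
step 5: P1: store L3 := 26  ⟶  IMI  (L3)  txn=BusRdX+Flush  M[L3]=22
step 6: P2: load  L2  ⟶  IIS  (L2)  txn=BusRd  M[L2]=0
step 7: P0: store L1 := 6  ⟶  MII  (L1)  txn=BusRdX  M[L1]=30
step 8: P2: load  L0  ⟶  IIS  (L0)  txn=BusRd  M[L0]=30
step 9: P0: load  L6  ⟶  SIS  (L6)  txn=BusRd+Flush  M[L6]=84
step 10: P2: load  L0  ⟶  IIS  (L0)  txn=∅  M[L0]=30
step 11: P0: load  L3  ⟶  SSI  (L3)  txn=BusRd+Flush  M[L3]=26
step 12: P2: store L2 := 86  ⟶  IIM  (L2)  txn=BusRdX  M[L2]=0
step 13: P1: load  L1  ⟶  SSI  (L1)  txn=BusRd+Flush  M[L1]=6
step 14: P2: store L5 := 90  ⟶  IIM  (L5)  txn=BusRdX  M[L5]=90
step 15: P2: store L2 := 76  ⟶  IIM  (L2)  txn=∅  M[L2]=0
step 16: P1: load  L7  ⟶  ISI  (L7)  txn=BusRd  M[L7]=40
step 17: P1: load  L5  ⟶  ISS  (L5)  txn=BusRd+Flush  M[L5]=90
step 18: P1: store L0 := 61  ⟶  IMI  (L0)  txn=BusRdX  M[L0]=30
step 19: P2: store L6 := 94  ⟶  IIM  (L6)  txn=BusRdX  M[L6]=84
step 20: P2: load  L0  ⟶  ISS  (L0)  txn=BusRd+Flush  M[L0]=61
step 21: P2: store L0 := 46  ⟶  IIM  (L0)  txn=BusRdX  M[L0]=61
step 22: P2: store L6 := 48  ⟶  IIM  (L6)  txn=∅  M[L6]=84
step 23: P2: load  L6  ⟶  IIM  (L6)  txn=∅  M[L6]=84
step 24: P0: store L4 := 65  ⟶  MII  (L4)  txn=BusRdX  M[L4]=30
step 25: P0: load  L4  ⟶  MII  (L4)  txn=∅  M[L4]=30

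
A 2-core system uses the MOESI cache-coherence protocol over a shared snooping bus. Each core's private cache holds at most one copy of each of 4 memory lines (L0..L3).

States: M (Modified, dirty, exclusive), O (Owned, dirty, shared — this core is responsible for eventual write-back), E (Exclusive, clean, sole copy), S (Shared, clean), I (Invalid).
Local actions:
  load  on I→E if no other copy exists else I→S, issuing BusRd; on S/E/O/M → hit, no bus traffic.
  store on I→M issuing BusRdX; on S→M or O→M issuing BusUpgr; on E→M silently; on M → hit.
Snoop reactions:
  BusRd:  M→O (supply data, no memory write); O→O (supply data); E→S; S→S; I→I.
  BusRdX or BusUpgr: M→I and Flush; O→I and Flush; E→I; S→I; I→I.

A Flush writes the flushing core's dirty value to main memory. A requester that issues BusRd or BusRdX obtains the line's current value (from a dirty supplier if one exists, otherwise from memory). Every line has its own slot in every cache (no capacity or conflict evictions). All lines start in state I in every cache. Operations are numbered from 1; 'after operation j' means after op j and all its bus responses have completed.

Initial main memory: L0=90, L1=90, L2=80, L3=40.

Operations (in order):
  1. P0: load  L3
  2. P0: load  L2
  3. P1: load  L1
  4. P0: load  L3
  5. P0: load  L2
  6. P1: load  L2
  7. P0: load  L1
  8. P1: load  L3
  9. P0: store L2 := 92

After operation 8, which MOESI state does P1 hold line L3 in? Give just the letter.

1. P0: load  L3  bus=[BusRd]  L3: P0=E P1=I  mem[L3]=40
2. P0: load  L2  bus=[BusRd]  L2: P0=E P1=I  mem[L2]=80
3. P1: load  L1  bus=[BusRd]  L1: P0=I P1=E  mem[L1]=90
4. P0: load  L3  bus=[-]  L3: P0=E P1=I  mem[L3]=40
5. P0: load  L2  bus=[-]  L2: P0=E P1=I  mem[L2]=80
6. P1: load  L2  bus=[BusRd]  L2: P0=S P1=S  mem[L2]=80
7. P0: load  L1  bus=[BusRd]  L1: P0=S P1=S  mem[L1]=90
8. P1: load  L3  bus=[BusRd]  L3: P0=S P1=S  mem[L3]=40
9. P0: store L2 := 92  bus=[BusUpgr]  L2: P0=M P1=I  mem[L2]=80

state = S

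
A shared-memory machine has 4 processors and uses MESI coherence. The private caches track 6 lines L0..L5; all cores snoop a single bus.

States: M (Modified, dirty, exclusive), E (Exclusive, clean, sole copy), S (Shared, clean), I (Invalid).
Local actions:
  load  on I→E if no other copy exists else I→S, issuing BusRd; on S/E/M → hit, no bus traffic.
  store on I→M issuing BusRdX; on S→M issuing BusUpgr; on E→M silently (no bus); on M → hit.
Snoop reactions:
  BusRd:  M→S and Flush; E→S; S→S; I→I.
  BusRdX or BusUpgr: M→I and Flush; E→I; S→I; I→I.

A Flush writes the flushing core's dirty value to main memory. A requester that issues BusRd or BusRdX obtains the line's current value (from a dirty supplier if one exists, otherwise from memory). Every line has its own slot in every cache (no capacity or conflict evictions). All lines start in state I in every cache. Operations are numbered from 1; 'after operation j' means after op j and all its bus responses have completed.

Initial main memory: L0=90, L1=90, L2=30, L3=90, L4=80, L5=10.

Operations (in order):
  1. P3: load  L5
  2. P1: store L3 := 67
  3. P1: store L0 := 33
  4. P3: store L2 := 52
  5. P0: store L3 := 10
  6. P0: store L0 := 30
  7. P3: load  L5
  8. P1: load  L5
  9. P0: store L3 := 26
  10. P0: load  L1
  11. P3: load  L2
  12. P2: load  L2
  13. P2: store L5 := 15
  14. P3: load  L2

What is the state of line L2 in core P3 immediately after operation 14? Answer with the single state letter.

1. P3: load  L5  bus=[BusRd]  L5: P0=I P1=I P2=I P3=E  mem[L5]=10
2. P1: store L3 := 67  bus=[BusRdX]  L3: P0=I P1=M P2=I P3=I  mem[L3]=90
3. P1: store L0 := 33  bus=[BusRdX]  L0: P0=I P1=M P2=I P3=I  mem[L0]=90
4. P3: store L2 := 52  bus=[BusRdX]  L2: P0=I P1=I P2=I P3=M  mem[L2]=30
5. P0: store L3 := 10  bus=[BusRdX,Flush]  L3: P0=M P1=I P2=I P3=I  mem[L3]=67
6. P0: store L0 := 30  bus=[BusRdX,Flush]  L0: P0=M P1=I P2=I P3=I  mem[L0]=33
7. P3: load  L5  bus=[-]  L5: P0=I P1=I P2=I P3=E  mem[L5]=10
8. P1: load  L5  bus=[BusRd]  L5: P0=I P1=S P2=I P3=S  mem[L5]=10
9. P0: store L3 := 26  bus=[-]  L3: P0=M P1=I P2=I P3=I  mem[L3]=67
10. P0: load  L1  bus=[BusRd]  L1: P0=E P1=I P2=I P3=I  mem[L1]=90
11. P3: load  L2  bus=[-]  L2: P0=I P1=I P2=I P3=M  mem[L2]=30
12. P2: load  L2  bus=[BusRd,Flush]  L2: P0=I P1=I P2=S P3=S  mem[L2]=52
13. P2: store L5 := 15  bus=[BusRdX]  L5: P0=I P1=I P2=M P3=I  mem[L5]=10
14. P3: load  L2  bus=[-]  L2: P0=I P1=I P2=S P3=S  mem[L2]=52

state = S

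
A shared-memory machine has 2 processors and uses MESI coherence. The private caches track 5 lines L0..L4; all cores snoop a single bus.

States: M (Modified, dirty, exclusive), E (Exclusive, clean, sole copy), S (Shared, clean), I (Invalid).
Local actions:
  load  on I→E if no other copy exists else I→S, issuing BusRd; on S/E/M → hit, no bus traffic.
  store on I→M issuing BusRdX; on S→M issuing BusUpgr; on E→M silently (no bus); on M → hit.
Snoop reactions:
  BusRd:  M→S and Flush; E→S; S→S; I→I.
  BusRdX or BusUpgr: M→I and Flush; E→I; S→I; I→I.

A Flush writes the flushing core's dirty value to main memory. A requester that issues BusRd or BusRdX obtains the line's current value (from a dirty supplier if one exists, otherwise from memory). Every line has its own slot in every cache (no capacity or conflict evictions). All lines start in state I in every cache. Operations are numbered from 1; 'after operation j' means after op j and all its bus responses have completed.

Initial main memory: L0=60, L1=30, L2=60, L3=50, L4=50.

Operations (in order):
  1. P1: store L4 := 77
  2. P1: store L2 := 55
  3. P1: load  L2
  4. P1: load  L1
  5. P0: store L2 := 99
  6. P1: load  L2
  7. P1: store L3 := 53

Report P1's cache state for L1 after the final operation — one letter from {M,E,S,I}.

state = E

step 1: P1: store L4 := 77  ⟶  IM  (L4)  txn=BusRdX  M[L4]=50
step 2: P1: store L2 := 55  ⟶  IM  (L2)  txn=BusRdX  M[L2]=60
step 3: P1: load  L2  ⟶  IM  (L2)  txn=∅  M[L2]=60
step 4: P1: load  L1  ⟶  IE  (L1)  txn=BusRd  M[L1]=30
step 5: P0: store L2 := 99  ⟶  MI  (L2)  txn=BusRdX+Flush  M[L2]=55
step 6: P1: load  L2  ⟶  SS  (L2)  txn=BusRd+Flush  M[L2]=99
step 7: P1: store L3 := 53  ⟶  IM  (L3)  txn=BusRdX  M[L3]=50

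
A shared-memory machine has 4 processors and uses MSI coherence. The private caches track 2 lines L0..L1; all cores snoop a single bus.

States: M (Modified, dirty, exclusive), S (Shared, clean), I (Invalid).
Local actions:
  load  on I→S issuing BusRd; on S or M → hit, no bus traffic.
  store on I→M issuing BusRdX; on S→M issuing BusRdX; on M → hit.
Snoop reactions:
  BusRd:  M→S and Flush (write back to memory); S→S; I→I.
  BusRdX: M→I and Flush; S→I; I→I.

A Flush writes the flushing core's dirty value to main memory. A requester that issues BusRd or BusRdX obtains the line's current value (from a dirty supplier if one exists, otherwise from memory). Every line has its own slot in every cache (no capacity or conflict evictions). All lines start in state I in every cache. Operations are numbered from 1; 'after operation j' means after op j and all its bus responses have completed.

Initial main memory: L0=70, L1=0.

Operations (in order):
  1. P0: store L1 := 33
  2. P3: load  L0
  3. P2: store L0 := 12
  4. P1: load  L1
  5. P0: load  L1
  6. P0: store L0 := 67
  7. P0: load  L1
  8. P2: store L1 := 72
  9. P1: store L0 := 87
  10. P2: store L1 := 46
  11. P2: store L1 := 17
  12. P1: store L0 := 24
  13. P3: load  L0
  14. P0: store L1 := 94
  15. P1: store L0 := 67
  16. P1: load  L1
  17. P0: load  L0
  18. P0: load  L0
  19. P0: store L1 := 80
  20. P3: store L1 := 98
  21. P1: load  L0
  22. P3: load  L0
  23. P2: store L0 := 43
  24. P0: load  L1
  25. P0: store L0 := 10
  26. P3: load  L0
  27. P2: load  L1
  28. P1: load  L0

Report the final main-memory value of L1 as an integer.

memory[L1] = 98

  op1 P0: store L1 := 33 → M/I/I/I on L1; bus BusRdX; mem=0
  op2 P3: load  L0 → I/I/I/S on L0; bus BusRd; mem=70
  op3 P2: store L0 := 12 → I/I/M/I on L0; bus BusRdX; mem=70
  op4 P1: load  L1 → S/S/I/I on L1; bus BusRd Flush; mem=33
  op5 P0: load  L1 → S/S/I/I on L1; bus (none); mem=33
  op6 P0: store L0 := 67 → M/I/I/I on L0; bus BusRdX Flush; mem=12
  op7 P0: load  L1 → S/S/I/I on L1; bus (none); mem=33
  op8 P2: store L1 := 72 → I/I/M/I on L1; bus BusRdX; mem=33
  op9 P1: store L0 := 87 → I/M/I/I on L0; bus BusRdX Flush; mem=67
  op10 P2: store L1 := 46 → I/I/M/I on L1; bus (none); mem=33
  op11 P2: store L1 := 17 → I/I/M/I on L1; bus (none); mem=33
  op12 P1: store L0 := 24 → I/M/I/I on L0; bus (none); mem=67
  op13 P3: load  L0 → I/S/I/S on L0; bus BusRd Flush; mem=24
  op14 P0: store L1 := 94 → M/I/I/I on L1; bus BusRdX Flush; mem=17
  op15 P1: store L0 := 67 → I/M/I/I on L0; bus BusRdX; mem=24
  op16 P1: load  L1 → S/S/I/I on L1; bus BusRd Flush; mem=94
  op17 P0: load  L0 → S/S/I/I on L0; bus BusRd Flush; mem=67
  op18 P0: load  L0 → S/S/I/I on L0; bus (none); mem=67
  op19 P0: store L1 := 80 → M/I/I/I on L1; bus BusRdX; mem=94
  op20 P3: store L1 := 98 → I/I/I/M on L1; bus BusRdX Flush; mem=80
  op21 P1: load  L0 → S/S/I/I on L0; bus (none); mem=67
  op22 P3: load  L0 → S/S/I/S on L0; bus BusRd; mem=67
  op23 P2: store L0 := 43 → I/I/M/I on L0; bus BusRdX; mem=67
  op24 P0: load  L1 → S/I/I/S on L1; bus BusRd Flush; mem=98
  op25 P0: store L0 := 10 → M/I/I/I on L0; bus BusRdX Flush; mem=43
  op26 P3: load  L0 → S/I/I/S on L0; bus BusRd Flush; mem=10
  op27 P2: load  L1 → S/I/S/S on L1; bus BusRd; mem=98
  op28 P1: load  L0 → S/S/I/S on L0; bus BusRd; mem=10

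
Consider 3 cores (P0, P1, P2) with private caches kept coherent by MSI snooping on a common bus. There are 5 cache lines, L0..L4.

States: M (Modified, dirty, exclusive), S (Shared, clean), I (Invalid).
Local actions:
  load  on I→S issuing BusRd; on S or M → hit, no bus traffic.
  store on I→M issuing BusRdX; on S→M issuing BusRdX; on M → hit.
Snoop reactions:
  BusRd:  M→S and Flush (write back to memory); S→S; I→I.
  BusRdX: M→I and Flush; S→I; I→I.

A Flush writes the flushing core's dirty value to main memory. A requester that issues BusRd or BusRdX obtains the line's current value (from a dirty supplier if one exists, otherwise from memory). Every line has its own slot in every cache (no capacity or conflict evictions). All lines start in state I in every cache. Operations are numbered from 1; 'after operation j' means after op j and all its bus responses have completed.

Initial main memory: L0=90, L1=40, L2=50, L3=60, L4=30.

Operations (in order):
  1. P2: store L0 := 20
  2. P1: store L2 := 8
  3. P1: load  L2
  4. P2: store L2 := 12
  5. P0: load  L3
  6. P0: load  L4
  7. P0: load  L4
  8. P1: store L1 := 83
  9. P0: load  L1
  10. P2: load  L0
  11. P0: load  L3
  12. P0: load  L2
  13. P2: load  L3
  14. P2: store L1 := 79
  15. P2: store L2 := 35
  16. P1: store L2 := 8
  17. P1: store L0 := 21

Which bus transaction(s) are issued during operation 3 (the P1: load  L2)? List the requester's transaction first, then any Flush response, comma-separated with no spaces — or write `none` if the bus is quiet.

  op1 P2: store L0 := 20 → I/I/M on L0; bus BusRdX; mem=90
  op2 P1: store L2 := 8 → I/M/I on L2; bus BusRdX; mem=50
  op3 P1: load  L2 → I/M/I on L2; bus (none); mem=50
  op4 P2: store L2 := 12 → I/I/M on L2; bus BusRdX Flush; mem=8
  op5 P0: load  L3 → S/I/I on L3; bus BusRd; mem=60
  op6 P0: load  L4 → S/I/I on L4; bus BusRd; mem=30
  op7 P0: load  L4 → S/I/I on L4; bus (none); mem=30
  op8 P1: store L1 := 83 → I/M/I on L1; bus BusRdX; mem=40
  op9 P0: load  L1 → S/S/I on L1; bus BusRd Flush; mem=83
  op10 P2: load  L0 → I/I/M on L0; bus (none); mem=90
  op11 P0: load  L3 → S/I/I on L3; bus (none); mem=60
  op12 P0: load  L2 → S/I/S on L2; bus BusRd Flush; mem=12
  op13 P2: load  L3 → S/I/S on L3; bus BusRd; mem=60
  op14 P2: store L1 := 79 → I/I/M on L1; bus BusRdX; mem=83
  op15 P2: store L2 := 35 → I/I/M on L2; bus BusRdX; mem=12
  op16 P1: store L2 := 8 → I/M/I on L2; bus BusRdX Flush; mem=35
  op17 P1: store L0 := 21 → I/M/I on L0; bus BusRdX Flush; mem=20

bus = none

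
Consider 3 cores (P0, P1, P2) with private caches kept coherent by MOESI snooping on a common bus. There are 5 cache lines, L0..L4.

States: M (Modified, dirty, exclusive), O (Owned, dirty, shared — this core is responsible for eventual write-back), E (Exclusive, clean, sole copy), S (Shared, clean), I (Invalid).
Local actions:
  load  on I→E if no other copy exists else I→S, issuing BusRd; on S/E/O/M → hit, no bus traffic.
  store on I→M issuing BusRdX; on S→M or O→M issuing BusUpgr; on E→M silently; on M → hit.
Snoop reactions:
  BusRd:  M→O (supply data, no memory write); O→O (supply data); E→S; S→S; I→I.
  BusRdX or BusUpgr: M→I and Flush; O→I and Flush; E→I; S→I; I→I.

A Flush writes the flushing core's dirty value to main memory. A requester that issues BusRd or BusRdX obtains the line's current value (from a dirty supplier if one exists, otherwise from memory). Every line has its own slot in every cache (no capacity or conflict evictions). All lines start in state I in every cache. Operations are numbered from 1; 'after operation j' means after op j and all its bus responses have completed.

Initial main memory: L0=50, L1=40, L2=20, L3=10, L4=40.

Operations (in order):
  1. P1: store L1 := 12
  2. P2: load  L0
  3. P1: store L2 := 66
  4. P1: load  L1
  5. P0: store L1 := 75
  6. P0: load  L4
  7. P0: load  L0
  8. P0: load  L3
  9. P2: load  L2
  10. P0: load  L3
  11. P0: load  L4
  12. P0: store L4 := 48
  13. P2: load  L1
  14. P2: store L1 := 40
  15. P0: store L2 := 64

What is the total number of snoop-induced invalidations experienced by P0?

invalidations = 1

1. P1: store L1 := 12  bus=[BusRdX]  L1: P0=I P1=M P2=I  mem[L1]=40
2. P2: load  L0  bus=[BusRd]  L0: P0=I P1=I P2=E  mem[L0]=50
3. P1: store L2 := 66  bus=[BusRdX]  L2: P0=I P1=M P2=I  mem[L2]=20
4. P1: load  L1  bus=[-]  L1: P0=I P1=M P2=I  mem[L1]=40
5. P0: store L1 := 75  bus=[BusRdX,Flush]  L1: P0=M P1=I P2=I  mem[L1]=12
6. P0: load  L4  bus=[BusRd]  L4: P0=E P1=I P2=I  mem[L4]=40
7. P0: load  L0  bus=[BusRd]  L0: P0=S P1=I P2=S  mem[L0]=50
8. P0: load  L3  bus=[BusRd]  L3: P0=E P1=I P2=I  mem[L3]=10
9. P2: load  L2  bus=[BusRd]  L2: P0=I P1=O P2=S  mem[L2]=20
10. P0: load  L3  bus=[-]  L3: P0=E P1=I P2=I  mem[L3]=10
11. P0: load  L4  bus=[-]  L4: P0=E P1=I P2=I  mem[L4]=40
12. P0: store L4 := 48  bus=[-]  L4: P0=M P1=I P2=I  mem[L4]=40
13. P2: load  L1  bus=[BusRd]  L1: P0=O P1=I P2=S  mem[L1]=12
14. P2: store L1 := 40  bus=[BusUpgr,Flush]  L1: P0=I P1=I P2=M  mem[L1]=75
15. P0: store L2 := 64  bus=[BusRdX,Flush]  L2: P0=M P1=I P2=I  mem[L2]=66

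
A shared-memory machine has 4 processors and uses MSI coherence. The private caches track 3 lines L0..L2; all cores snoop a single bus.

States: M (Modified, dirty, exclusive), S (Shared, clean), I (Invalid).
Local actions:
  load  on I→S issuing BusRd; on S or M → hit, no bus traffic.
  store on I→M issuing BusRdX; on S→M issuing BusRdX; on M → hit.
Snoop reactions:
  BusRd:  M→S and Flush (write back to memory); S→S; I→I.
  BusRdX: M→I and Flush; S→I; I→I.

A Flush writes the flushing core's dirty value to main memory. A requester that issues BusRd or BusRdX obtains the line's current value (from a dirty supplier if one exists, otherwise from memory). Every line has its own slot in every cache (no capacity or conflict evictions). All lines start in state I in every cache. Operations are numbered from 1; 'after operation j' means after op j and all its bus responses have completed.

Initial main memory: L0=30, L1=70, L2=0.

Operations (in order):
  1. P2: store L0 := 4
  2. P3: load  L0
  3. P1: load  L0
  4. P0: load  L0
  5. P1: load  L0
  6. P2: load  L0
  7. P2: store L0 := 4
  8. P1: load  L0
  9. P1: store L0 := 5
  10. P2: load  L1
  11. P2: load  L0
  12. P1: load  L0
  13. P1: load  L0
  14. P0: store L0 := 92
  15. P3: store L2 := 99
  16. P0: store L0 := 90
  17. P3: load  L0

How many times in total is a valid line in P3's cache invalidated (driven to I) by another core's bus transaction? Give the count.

step 1: P2: store L0 := 4  ⟶  IIMI  (L0)  txn=BusRdX  M[L0]=30
step 2: P3: load  L0  ⟶  IISS  (L0)  txn=BusRd+Flush  M[L0]=4
step 3: P1: load  L0  ⟶  ISSS  (L0)  txn=BusRd  M[L0]=4
step 4: P0: load  L0  ⟶  SSSS  (L0)  txn=BusRd  M[L0]=4
step 5: P1: load  L0  ⟶  SSSS  (L0)  txn=∅  M[L0]=4
step 6: P2: load  L0  ⟶  SSSS  (L0)  txn=∅  M[L0]=4
step 7: P2: store L0 := 4  ⟶  IIMI  (L0)  txn=BusRdX  M[L0]=4
step 8: P1: load  L0  ⟶  ISSI  (L0)  txn=BusRd+Flush  M[L0]=4
step 9: P1: store L0 := 5  ⟶  IMII  (L0)  txn=BusRdX  M[L0]=4
step 10: P2: load  L1  ⟶  IISI  (L1)  txn=BusRd  M[L1]=70
step 11: P2: load  L0  ⟶  ISSI  (L0)  txn=BusRd+Flush  M[L0]=5
step 12: P1: load  L0  ⟶  ISSI  (L0)  txn=∅  M[L0]=5
step 13: P1: load  L0  ⟶  ISSI  (L0)  txn=∅  M[L0]=5
step 14: P0: store L0 := 92  ⟶  MIII  (L0)  txn=BusRdX  M[L0]=5
step 15: P3: store L2 := 99  ⟶  IIIM  (L2)  txn=BusRdX  M[L2]=0
step 16: P0: store L0 := 90  ⟶  MIII  (L0)  txn=∅  M[L0]=5
step 17: P3: load  L0  ⟶  SIIS  (L0)  txn=BusRd+Flush  M[L0]=90

invalidations = 1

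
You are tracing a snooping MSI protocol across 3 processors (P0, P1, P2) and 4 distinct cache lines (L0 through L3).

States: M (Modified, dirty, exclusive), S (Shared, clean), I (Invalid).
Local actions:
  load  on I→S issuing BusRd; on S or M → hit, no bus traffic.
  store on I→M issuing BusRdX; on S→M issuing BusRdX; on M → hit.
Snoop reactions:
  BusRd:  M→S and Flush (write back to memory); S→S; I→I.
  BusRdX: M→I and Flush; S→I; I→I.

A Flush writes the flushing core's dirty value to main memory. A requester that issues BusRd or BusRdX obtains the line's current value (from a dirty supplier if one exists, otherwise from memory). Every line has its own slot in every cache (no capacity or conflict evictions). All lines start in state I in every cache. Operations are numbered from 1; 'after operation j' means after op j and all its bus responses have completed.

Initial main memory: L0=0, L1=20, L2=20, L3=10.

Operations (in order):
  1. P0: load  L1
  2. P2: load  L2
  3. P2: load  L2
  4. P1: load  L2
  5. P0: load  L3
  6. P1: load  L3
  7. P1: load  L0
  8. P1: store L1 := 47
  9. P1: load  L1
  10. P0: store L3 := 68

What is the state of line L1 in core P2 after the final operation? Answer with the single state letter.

state = I

[1] P0: load  L1 | P0:S(20), P1:I, P2:I | bus: BusRd
[2] P2: load  L2 | P0:I, P1:I, P2:S(20) | bus: BusRd
[3] P2: load  L2 | P0:I, P1:I, P2:S(20) | bus: none
[4] P1: load  L2 | P0:I, P1:S(20), P2:S(20) | bus: BusRd
[5] P0: load  L3 | P0:S(10), P1:I, P2:I | bus: BusRd
[6] P1: load  L3 | P0:S(10), P1:S(10), P2:I | bus: BusRd
[7] P1: load  L0 | P0:I, P1:S(0), P2:I | bus: BusRd
[8] P1: store L1 := 47 | P0:I, P1:M(47), P2:I | bus: BusRdX
[9] P1: load  L1 | P0:I, P1:M(47), P2:I | bus: none
[10] P0: store L3 := 68 | P0:M(68), P1:I, P2:I | bus: BusRdX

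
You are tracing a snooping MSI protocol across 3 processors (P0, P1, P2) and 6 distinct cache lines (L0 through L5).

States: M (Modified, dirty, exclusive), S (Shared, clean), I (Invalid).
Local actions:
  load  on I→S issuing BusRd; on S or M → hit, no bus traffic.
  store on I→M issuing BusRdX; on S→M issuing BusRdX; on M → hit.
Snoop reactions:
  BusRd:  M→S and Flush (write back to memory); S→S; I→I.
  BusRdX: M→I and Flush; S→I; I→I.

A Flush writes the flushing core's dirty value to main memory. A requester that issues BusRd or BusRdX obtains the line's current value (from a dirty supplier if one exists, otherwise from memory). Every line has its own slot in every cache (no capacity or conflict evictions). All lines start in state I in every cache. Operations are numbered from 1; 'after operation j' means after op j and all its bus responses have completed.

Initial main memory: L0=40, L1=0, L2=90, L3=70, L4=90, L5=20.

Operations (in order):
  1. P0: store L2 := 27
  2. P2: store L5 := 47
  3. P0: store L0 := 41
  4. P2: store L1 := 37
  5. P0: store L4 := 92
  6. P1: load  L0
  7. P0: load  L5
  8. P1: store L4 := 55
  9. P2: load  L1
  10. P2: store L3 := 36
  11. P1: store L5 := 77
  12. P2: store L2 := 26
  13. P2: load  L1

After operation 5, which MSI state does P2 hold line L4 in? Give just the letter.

[1] P0: store L2 := 27 | P0:M(27), P1:I, P2:I | bus: BusRdX
[2] P2: store L5 := 47 | P0:I, P1:I, P2:M(47) | bus: BusRdX
[3] P0: store L0 := 41 | P0:M(41), P1:I, P2:I | bus: BusRdX
[4] P2: store L1 := 37 | P0:I, P1:I, P2:M(37) | bus: BusRdX
[5] P0: store L4 := 92 | P0:M(92), P1:I, P2:I | bus: BusRdX
[6] P1: load  L0 | P0:S(41), P1:S(41), P2:I | bus: BusRd,Flush
[7] P0: load  L5 | P0:S(47), P1:I, P2:S(47) | bus: BusRd,Flush
[8] P1: store L4 := 55 | P0:I, P1:M(55), P2:I | bus: BusRdX,Flush
[9] P2: load  L1 | P0:I, P1:I, P2:M(37) | bus: none
[10] P2: store L3 := 36 | P0:I, P1:I, P2:M(36) | bus: BusRdX
[11] P1: store L5 := 77 | P0:I, P1:M(77), P2:I | bus: BusRdX
[12] P2: store L2 := 26 | P0:I, P1:I, P2:M(26) | bus: BusRdX,Flush
[13] P2: load  L1 | P0:I, P1:I, P2:M(37) | bus: none

state = I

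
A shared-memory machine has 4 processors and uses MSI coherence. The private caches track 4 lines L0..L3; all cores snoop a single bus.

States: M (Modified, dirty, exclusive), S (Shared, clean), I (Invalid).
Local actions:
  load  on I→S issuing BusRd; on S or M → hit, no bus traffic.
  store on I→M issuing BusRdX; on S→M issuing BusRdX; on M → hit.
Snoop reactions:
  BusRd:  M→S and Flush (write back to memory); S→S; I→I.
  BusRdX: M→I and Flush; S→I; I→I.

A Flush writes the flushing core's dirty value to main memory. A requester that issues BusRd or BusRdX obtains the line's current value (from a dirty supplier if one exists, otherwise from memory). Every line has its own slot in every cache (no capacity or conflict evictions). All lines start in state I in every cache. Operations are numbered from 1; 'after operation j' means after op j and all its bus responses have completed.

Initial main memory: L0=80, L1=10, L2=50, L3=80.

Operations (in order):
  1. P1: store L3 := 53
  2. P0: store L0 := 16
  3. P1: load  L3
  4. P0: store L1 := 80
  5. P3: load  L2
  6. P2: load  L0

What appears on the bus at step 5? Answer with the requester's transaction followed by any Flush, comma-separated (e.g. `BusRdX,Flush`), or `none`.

[1] P1: store L3 := 53 | P0:I, P1:M(53), P2:I, P3:I | bus: BusRdX
[2] P0: store L0 := 16 | P0:M(16), P1:I, P2:I, P3:I | bus: BusRdX
[3] P1: load  L3 | P0:I, P1:M(53), P2:I, P3:I | bus: none
[4] P0: store L1 := 80 | P0:M(80), P1:I, P2:I, P3:I | bus: BusRdX
[5] P3: load  L2 | P0:I, P1:I, P2:I, P3:S(50) | bus: BusRd
[6] P2: load  L0 | P0:S(16), P1:I, P2:S(16), P3:I | bus: BusRd,Flush

bus = BusRd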